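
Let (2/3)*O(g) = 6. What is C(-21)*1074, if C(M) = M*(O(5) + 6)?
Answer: -338310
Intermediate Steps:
O(g) = 9 (O(g) = (3/2)*6 = 9)
C(M) = 15*M (C(M) = M*(9 + 6) = M*15 = 15*M)
C(-21)*1074 = (15*(-21))*1074 = -315*1074 = -338310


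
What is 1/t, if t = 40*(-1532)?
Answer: -1/61280 ≈ -1.6319e-5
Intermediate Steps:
t = -61280
1/t = 1/(-61280) = -1/61280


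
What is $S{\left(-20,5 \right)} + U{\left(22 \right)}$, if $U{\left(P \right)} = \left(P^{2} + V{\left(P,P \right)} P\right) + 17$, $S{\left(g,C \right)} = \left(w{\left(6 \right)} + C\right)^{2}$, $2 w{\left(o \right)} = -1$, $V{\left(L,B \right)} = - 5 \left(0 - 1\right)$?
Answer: $\frac{2525}{4} \approx 631.25$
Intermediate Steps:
$V{\left(L,B \right)} = 5$ ($V{\left(L,B \right)} = \left(-5\right) \left(-1\right) = 5$)
$w{\left(o \right)} = - \frac{1}{2}$ ($w{\left(o \right)} = \frac{1}{2} \left(-1\right) = - \frac{1}{2}$)
$S{\left(g,C \right)} = \left(- \frac{1}{2} + C\right)^{2}$
$U{\left(P \right)} = 17 + P^{2} + 5 P$ ($U{\left(P \right)} = \left(P^{2} + 5 P\right) + 17 = 17 + P^{2} + 5 P$)
$S{\left(-20,5 \right)} + U{\left(22 \right)} = \frac{\left(-1 + 2 \cdot 5\right)^{2}}{4} + \left(17 + 22^{2} + 5 \cdot 22\right) = \frac{\left(-1 + 10\right)^{2}}{4} + \left(17 + 484 + 110\right) = \frac{9^{2}}{4} + 611 = \frac{1}{4} \cdot 81 + 611 = \frac{81}{4} + 611 = \frac{2525}{4}$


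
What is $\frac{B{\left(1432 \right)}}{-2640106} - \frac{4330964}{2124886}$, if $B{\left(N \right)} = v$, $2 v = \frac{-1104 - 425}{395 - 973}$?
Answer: $- \frac{6608971560857699}{3242536232635448} \approx -2.0382$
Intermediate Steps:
$v = \frac{1529}{1156}$ ($v = \frac{\left(-1104 - 425\right) \frac{1}{395 - 973}}{2} = \frac{\left(-1529\right) \frac{1}{-578}}{2} = \frac{\left(-1529\right) \left(- \frac{1}{578}\right)}{2} = \frac{1}{2} \cdot \frac{1529}{578} = \frac{1529}{1156} \approx 1.3227$)
$B{\left(N \right)} = \frac{1529}{1156}$
$\frac{B{\left(1432 \right)}}{-2640106} - \frac{4330964}{2124886} = \frac{1529}{1156 \left(-2640106\right)} - \frac{4330964}{2124886} = \frac{1529}{1156} \left(- \frac{1}{2640106}\right) - \frac{2165482}{1062443} = - \frac{1529}{3051962536} - \frac{2165482}{1062443} = - \frac{6608971560857699}{3242536232635448}$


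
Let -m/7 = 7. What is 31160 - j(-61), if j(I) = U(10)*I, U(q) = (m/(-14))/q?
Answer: 623627/20 ≈ 31181.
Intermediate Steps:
m = -49 (m = -7*7 = -49)
U(q) = 7/(2*q) (U(q) = (-49/(-14))/q = (-49*(-1/14))/q = 7/(2*q))
j(I) = 7*I/20 (j(I) = ((7/2)/10)*I = ((7/2)*(⅒))*I = 7*I/20)
31160 - j(-61) = 31160 - 7*(-61)/20 = 31160 - 1*(-427/20) = 31160 + 427/20 = 623627/20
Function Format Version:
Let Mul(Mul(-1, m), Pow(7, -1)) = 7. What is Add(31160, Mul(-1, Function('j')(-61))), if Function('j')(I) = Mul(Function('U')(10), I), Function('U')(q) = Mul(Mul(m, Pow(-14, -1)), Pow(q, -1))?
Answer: Rational(623627, 20) ≈ 31181.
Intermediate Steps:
m = -49 (m = Mul(-7, 7) = -49)
Function('U')(q) = Mul(Rational(7, 2), Pow(q, -1)) (Function('U')(q) = Mul(Mul(-49, Pow(-14, -1)), Pow(q, -1)) = Mul(Mul(-49, Rational(-1, 14)), Pow(q, -1)) = Mul(Rational(7, 2), Pow(q, -1)))
Function('j')(I) = Mul(Rational(7, 20), I) (Function('j')(I) = Mul(Mul(Rational(7, 2), Pow(10, -1)), I) = Mul(Mul(Rational(7, 2), Rational(1, 10)), I) = Mul(Rational(7, 20), I))
Add(31160, Mul(-1, Function('j')(-61))) = Add(31160, Mul(-1, Mul(Rational(7, 20), -61))) = Add(31160, Mul(-1, Rational(-427, 20))) = Add(31160, Rational(427, 20)) = Rational(623627, 20)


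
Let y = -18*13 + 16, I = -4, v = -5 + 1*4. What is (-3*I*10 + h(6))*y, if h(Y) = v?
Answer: -25942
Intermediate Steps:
v = -1 (v = -5 + 4 = -1)
h(Y) = -1
y = -218 (y = -234 + 16 = -218)
(-3*I*10 + h(6))*y = (-3*(-4)*10 - 1)*(-218) = (12*10 - 1)*(-218) = (120 - 1)*(-218) = 119*(-218) = -25942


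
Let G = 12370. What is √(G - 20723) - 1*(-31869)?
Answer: 31869 + I*√8353 ≈ 31869.0 + 91.395*I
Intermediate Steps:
√(G - 20723) - 1*(-31869) = √(12370 - 20723) - 1*(-31869) = √(-8353) + 31869 = I*√8353 + 31869 = 31869 + I*√8353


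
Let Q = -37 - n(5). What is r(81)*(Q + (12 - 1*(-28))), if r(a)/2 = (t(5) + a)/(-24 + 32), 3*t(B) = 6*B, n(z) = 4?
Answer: -91/4 ≈ -22.750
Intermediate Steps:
t(B) = 2*B (t(B) = (6*B)/3 = 2*B)
r(a) = 5/2 + a/4 (r(a) = 2*((2*5 + a)/(-24 + 32)) = 2*((10 + a)/8) = 2*((10 + a)*(⅛)) = 2*(5/4 + a/8) = 5/2 + a/4)
Q = -41 (Q = -37 - 1*4 = -37 - 4 = -41)
r(81)*(Q + (12 - 1*(-28))) = (5/2 + (¼)*81)*(-41 + (12 - 1*(-28))) = (5/2 + 81/4)*(-41 + (12 + 28)) = 91*(-41 + 40)/4 = (91/4)*(-1) = -91/4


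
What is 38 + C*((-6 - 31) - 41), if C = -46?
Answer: 3626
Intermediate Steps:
38 + C*((-6 - 31) - 41) = 38 - 46*((-6 - 31) - 41) = 38 - 46*(-37 - 41) = 38 - 46*(-78) = 38 + 3588 = 3626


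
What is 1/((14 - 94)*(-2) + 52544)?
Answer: 1/52704 ≈ 1.8974e-5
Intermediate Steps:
1/((14 - 94)*(-2) + 52544) = 1/(-80*(-2) + 52544) = 1/(160 + 52544) = 1/52704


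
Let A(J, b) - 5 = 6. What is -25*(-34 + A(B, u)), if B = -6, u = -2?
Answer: 575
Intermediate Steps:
A(J, b) = 11 (A(J, b) = 5 + 6 = 11)
-25*(-34 + A(B, u)) = -25*(-34 + 11) = -25*(-23) = 575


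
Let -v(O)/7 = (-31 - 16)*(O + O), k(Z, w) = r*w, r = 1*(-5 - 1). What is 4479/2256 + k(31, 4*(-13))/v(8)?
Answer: 229/112 ≈ 2.0446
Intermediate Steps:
r = -6 (r = 1*(-6) = -6)
k(Z, w) = -6*w
v(O) = 658*O (v(O) = -7*(-31 - 16)*(O + O) = -(-329)*2*O = -(-658)*O = 658*O)
4479/2256 + k(31, 4*(-13))/v(8) = 4479/2256 + (-24*(-13))/((658*8)) = 4479*(1/2256) - 6*(-52)/5264 = 1493/752 + 312*(1/5264) = 1493/752 + 39/658 = 229/112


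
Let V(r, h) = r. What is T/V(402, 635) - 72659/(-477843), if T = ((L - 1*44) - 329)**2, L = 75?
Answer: 2359087705/10671827 ≈ 221.06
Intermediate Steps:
T = 88804 (T = ((75 - 1*44) - 329)**2 = ((75 - 44) - 329)**2 = (31 - 329)**2 = (-298)**2 = 88804)
T/V(402, 635) - 72659/(-477843) = 88804/402 - 72659/(-477843) = 88804*(1/402) - 72659*(-1/477843) = 44402/201 + 72659/477843 = 2359087705/10671827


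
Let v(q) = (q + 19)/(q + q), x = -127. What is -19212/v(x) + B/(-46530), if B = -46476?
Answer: -1051177352/23265 ≈ -45183.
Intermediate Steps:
v(q) = (19 + q)/(2*q) (v(q) = (19 + q)/((2*q)) = (19 + q)*(1/(2*q)) = (19 + q)/(2*q))
-19212/v(x) + B/(-46530) = -19212*(-254/(19 - 127)) - 46476/(-46530) = -19212/((½)*(-1/127)*(-108)) - 46476*(-1/46530) = -19212/54/127 + 2582/2585 = -19212*127/54 + 2582/2585 = -406654/9 + 2582/2585 = -1051177352/23265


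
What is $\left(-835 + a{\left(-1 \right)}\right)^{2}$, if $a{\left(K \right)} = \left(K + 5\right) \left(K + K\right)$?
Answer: $710649$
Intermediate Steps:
$a{\left(K \right)} = 2 K \left(5 + K\right)$ ($a{\left(K \right)} = \left(5 + K\right) 2 K = 2 K \left(5 + K\right)$)
$\left(-835 + a{\left(-1 \right)}\right)^{2} = \left(-835 + 2 \left(-1\right) \left(5 - 1\right)\right)^{2} = \left(-835 + 2 \left(-1\right) 4\right)^{2} = \left(-835 - 8\right)^{2} = \left(-843\right)^{2} = 710649$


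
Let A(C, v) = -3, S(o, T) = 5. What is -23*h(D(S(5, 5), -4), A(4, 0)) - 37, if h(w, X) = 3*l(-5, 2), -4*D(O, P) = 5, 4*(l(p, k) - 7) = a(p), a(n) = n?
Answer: -1735/4 ≈ -433.75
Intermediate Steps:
l(p, k) = 7 + p/4
D(O, P) = -5/4 (D(O, P) = -1/4*5 = -5/4)
h(w, X) = 69/4 (h(w, X) = 3*(7 + (1/4)*(-5)) = 3*(7 - 5/4) = 3*(23/4) = 69/4)
-23*h(D(S(5, 5), -4), A(4, 0)) - 37 = -23*69/4 - 37 = -1587/4 - 37 = -1735/4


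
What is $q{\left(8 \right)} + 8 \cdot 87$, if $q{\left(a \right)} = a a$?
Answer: $760$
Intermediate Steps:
$q{\left(a \right)} = a^{2}$
$q{\left(8 \right)} + 8 \cdot 87 = 8^{2} + 8 \cdot 87 = 64 + 696 = 760$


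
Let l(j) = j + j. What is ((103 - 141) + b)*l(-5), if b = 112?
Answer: -740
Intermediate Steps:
l(j) = 2*j
((103 - 141) + b)*l(-5) = ((103 - 141) + 112)*(2*(-5)) = (-38 + 112)*(-10) = 74*(-10) = -740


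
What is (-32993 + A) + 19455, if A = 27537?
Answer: 13999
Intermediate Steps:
(-32993 + A) + 19455 = (-32993 + 27537) + 19455 = -5456 + 19455 = 13999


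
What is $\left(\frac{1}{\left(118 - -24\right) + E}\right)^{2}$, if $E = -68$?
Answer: $\frac{1}{5476} \approx 0.00018262$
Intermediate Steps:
$\left(\frac{1}{\left(118 - -24\right) + E}\right)^{2} = \left(\frac{1}{\left(118 - -24\right) - 68}\right)^{2} = \left(\frac{1}{\left(118 + 24\right) - 68}\right)^{2} = \left(\frac{1}{142 - 68}\right)^{2} = \left(\frac{1}{74}\right)^{2} = \frac{1}{5476}$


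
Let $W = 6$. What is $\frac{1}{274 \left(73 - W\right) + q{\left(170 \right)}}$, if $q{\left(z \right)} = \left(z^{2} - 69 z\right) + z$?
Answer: $\frac{1}{35698} \approx 2.8013 \cdot 10^{-5}$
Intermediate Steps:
$q{\left(z \right)} = z^{2} - 68 z$
$\frac{1}{274 \left(73 - W\right) + q{\left(170 \right)}} = \frac{1}{274 \left(73 - 6\right) + 170 \left(-68 + 170\right)} = \frac{1}{274 \left(73 - 6\right) + 170 \cdot 102} = \frac{1}{274 \cdot 67 + 17340} = \frac{1}{18358 + 17340} = \frac{1}{35698}$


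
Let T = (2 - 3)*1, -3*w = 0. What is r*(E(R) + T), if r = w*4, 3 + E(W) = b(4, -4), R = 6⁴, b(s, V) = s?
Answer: 0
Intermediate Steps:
w = 0 (w = -⅓*0 = 0)
R = 1296
E(W) = 1 (E(W) = -3 + 4 = 1)
r = 0 (r = 0*4 = 0)
T = -1 (T = -1*1 = -1)
r*(E(R) + T) = 0*(1 - 1) = 0*0 = 0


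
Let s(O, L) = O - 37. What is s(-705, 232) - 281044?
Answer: -281786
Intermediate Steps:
s(O, L) = -37 + O
s(-705, 232) - 281044 = (-37 - 705) - 281044 = -742 - 281044 = -281786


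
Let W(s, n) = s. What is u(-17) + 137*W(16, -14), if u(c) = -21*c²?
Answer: -3877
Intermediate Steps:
u(-17) + 137*W(16, -14) = -21*(-17)² + 137*16 = -21*289 + 2192 = -6069 + 2192 = -3877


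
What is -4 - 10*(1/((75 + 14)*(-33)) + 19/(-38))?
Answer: 2947/2937 ≈ 1.0034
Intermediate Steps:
-4 - 10*(1/((75 + 14)*(-33)) + 19/(-38)) = -4 - 10*(-1/33/89 + 19*(-1/38)) = -4 - 10*((1/89)*(-1/33) - ½) = -4 - 10*(-1/2937 - ½) = -4 - 10*(-2939/5874) = -4 + 14695/2937 = 2947/2937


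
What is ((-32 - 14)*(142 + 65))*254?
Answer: -2418588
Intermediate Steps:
((-32 - 14)*(142 + 65))*254 = -46*207*254 = -9522*254 = -2418588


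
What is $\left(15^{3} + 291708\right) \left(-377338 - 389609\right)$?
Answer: $-226313021601$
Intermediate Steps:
$\left(15^{3} + 291708\right) \left(-377338 - 389609\right) = \left(3375 + 291708\right) \left(-766947\right) = 295083 \left(-766947\right) = -226313021601$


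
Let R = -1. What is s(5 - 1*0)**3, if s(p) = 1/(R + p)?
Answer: 1/64 ≈ 0.015625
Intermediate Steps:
s(p) = 1/(-1 + p)
s(5 - 1*0)**3 = (1/(-1 + (5 - 1*0)))**3 = (1/(-1 + (5 + 0)))**3 = (1/(-1 + 5))**3 = (1/4)**3 = 1/64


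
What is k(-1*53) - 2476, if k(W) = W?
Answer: -2529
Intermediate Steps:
k(-1*53) - 2476 = -1*53 - 2476 = -53 - 2476 = -2529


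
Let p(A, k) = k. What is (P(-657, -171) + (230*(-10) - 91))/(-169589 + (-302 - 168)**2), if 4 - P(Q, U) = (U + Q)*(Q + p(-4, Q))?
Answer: -1090379/51311 ≈ -21.250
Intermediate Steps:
P(Q, U) = 4 - 2*Q*(Q + U) (P(Q, U) = 4 - (U + Q)*(Q + Q) = 4 - (Q + U)*2*Q = 4 - 2*Q*(Q + U))
(P(-657, -171) + (230*(-10) - 91))/(-169589 + (-302 - 168)**2) = ((4 - 2*(-657)**2 - 2*(-657)*(-171)) + (230*(-10) - 91))/(-169589 + (-302 - 168)**2) = ((4 - 2*431649 - 224694) + (-2300 - 91))/(-169589 + (-470)**2) = ((4 - 863298 - 224694) - 2391)/(-169589 + 220900) = (-1087988 - 2391)/51311 = -1090379*1/51311 = -1090379/51311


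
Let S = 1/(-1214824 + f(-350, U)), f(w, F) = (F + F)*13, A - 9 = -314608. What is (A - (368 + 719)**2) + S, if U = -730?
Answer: -1845978063073/1233804 ≈ -1.4962e+6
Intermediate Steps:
A = -314599 (A = 9 - 314608 = -314599)
f(w, F) = 26*F (f(w, F) = (2*F)*13 = 26*F)
S = -1/1233804 (S = 1/(-1214824 + 26*(-730)) = 1/(-1214824 - 18980) = 1/(-1233804) = -1/1233804 ≈ -8.1050e-7)
(A - (368 + 719)**2) + S = (-314599 - (368 + 719)**2) - 1/1233804 = (-314599 - 1*1087**2) - 1/1233804 = (-314599 - 1*1181569) - 1/1233804 = (-314599 - 1181569) - 1/1233804 = -1496168 - 1/1233804 = -1845978063073/1233804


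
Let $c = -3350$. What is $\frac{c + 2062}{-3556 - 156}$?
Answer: $\frac{161}{464} \approx 0.34698$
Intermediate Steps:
$\frac{c + 2062}{-3556 - 156} = \frac{-3350 + 2062}{-3556 - 156} = - \frac{1288}{-3712} = \left(-1288\right) \left(- \frac{1}{3712}\right) = \frac{161}{464}$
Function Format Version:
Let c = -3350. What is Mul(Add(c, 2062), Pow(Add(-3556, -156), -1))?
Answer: Rational(161, 464) ≈ 0.34698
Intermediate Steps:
Mul(Add(c, 2062), Pow(Add(-3556, -156), -1)) = Mul(Add(-3350, 2062), Pow(Add(-3556, -156), -1)) = Mul(-1288, Pow(-3712, -1)) = Mul(-1288, Rational(-1, 3712)) = Rational(161, 464)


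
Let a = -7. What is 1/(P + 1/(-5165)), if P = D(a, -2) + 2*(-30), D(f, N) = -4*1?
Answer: -5165/330561 ≈ -0.015625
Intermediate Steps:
D(f, N) = -4
P = -64 (P = -4 + 2*(-30) = -4 - 60 = -64)
1/(P + 1/(-5165)) = 1/(-64 + 1/(-5165)) = 1/(-64 - 1/5165) = 1/(-330561/5165) = -5165/330561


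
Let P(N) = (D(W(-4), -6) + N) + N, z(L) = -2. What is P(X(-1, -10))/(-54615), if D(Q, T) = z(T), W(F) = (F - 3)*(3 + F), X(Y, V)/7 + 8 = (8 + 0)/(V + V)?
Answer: 598/273075 ≈ 0.0021899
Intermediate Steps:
X(Y, V) = -56 + 28/V (X(Y, V) = -56 + 7*((8 + 0)/(V + V)) = -56 + 7*(8/((2*V))) = -56 + 7*(8*(1/(2*V))) = -56 + 7*(4/V) = -56 + 28/V)
W(F) = (-3 + F)*(3 + F)
D(Q, T) = -2
P(N) = -2 + 2*N (P(N) = (-2 + N) + N = -2 + 2*N)
P(X(-1, -10))/(-54615) = (-2 + 2*(-56 + 28/(-10)))/(-54615) = (-2 + 2*(-56 + 28*(-⅒)))*(-1/54615) = (-2 + 2*(-56 - 14/5))*(-1/54615) = (-2 + 2*(-294/5))*(-1/54615) = (-2 - 588/5)*(-1/54615) = -598/5*(-1/54615) = 598/273075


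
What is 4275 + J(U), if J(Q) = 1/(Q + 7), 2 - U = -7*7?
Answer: 247951/58 ≈ 4275.0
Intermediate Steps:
U = 51 (U = 2 - (-7)*7 = 2 - 1*(-49) = 2 + 49 = 51)
J(Q) = 1/(7 + Q)
4275 + J(U) = 4275 + 1/(7 + 51) = 4275 + 1/58 = 247951/58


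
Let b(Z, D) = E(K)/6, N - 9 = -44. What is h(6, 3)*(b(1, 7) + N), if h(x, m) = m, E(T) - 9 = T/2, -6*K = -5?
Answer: -2407/24 ≈ -100.29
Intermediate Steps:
K = ⅚ (K = -⅙*(-5) = ⅚ ≈ 0.83333)
N = -35 (N = 9 - 44 = -35)
E(T) = 9 + T/2
b(Z, D) = 113/72 (b(Z, D) = (9 + (½)*(⅚))/6 = (9 + 5/12)*(⅙) = (113/12)*(⅙) = 113/72)
h(6, 3)*(b(1, 7) + N) = 3*(113/72 - 35) = 3*(-2407/72) = -2407/24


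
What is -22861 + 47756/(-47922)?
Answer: -547796299/23961 ≈ -22862.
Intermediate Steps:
-22861 + 47756/(-47922) = -22861 + 47756*(-1/47922) = -22861 - 23878/23961 = -547796299/23961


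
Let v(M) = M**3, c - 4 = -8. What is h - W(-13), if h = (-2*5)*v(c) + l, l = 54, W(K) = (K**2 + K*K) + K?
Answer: 369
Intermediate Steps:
W(K) = K + 2*K**2 (W(K) = (K**2 + K**2) + K = 2*K**2 + K = K + 2*K**2)
c = -4 (c = 4 - 8 = -4)
h = 694 (h = -2*5*(-4)**3 + 54 = -10*(-64) + 54 = 640 + 54 = 694)
h - W(-13) = 694 - (-13)*(1 + 2*(-13)) = 694 - (-13)*(1 - 26) = 694 - (-13)*(-25) = 694 - 1*325 = 694 - 325 = 369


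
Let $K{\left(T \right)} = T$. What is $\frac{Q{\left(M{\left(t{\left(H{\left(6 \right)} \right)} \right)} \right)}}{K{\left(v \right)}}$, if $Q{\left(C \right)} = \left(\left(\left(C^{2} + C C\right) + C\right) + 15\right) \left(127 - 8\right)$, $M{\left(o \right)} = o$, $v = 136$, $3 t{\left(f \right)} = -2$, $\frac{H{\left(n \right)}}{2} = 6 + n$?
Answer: $\frac{959}{72} \approx 13.319$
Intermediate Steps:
$H{\left(n \right)} = 12 + 2 n$ ($H{\left(n \right)} = 2 \left(6 + n\right) = 12 + 2 n$)
$t{\left(f \right)} = - \frac{2}{3}$ ($t{\left(f \right)} = \frac{1}{3} \left(-2\right) = - \frac{2}{3}$)
$Q{\left(C \right)} = 1785 + 119 C + 238 C^{2}$ ($Q{\left(C \right)} = \left(\left(\left(C^{2} + C^{2}\right) + C\right) + 15\right) 119 = \left(\left(2 C^{2} + C\right) + 15\right) 119 = \left(\left(C + 2 C^{2}\right) + 15\right) 119 = \left(15 + C + 2 C^{2}\right) 119 = 1785 + 119 C + 238 C^{2}$)
$\frac{Q{\left(M{\left(t{\left(H{\left(6 \right)} \right)} \right)} \right)}}{K{\left(v \right)}} = \frac{1785 + 119 \left(- \frac{2}{3}\right) + 238 \left(- \frac{2}{3}\right)^{2}}{136} = \left(1785 - \frac{238}{3} + 238 \cdot \frac{4}{9}\right) \frac{1}{136} = \left(1785 - \frac{238}{3} + \frac{952}{9}\right) \frac{1}{136} = \frac{16303}{9} \cdot \frac{1}{136} = \frac{959}{72}$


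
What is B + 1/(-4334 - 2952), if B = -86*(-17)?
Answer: 10652131/7286 ≈ 1462.0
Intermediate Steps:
B = 1462
B + 1/(-4334 - 2952) = 1462 + 1/(-4334 - 2952) = 1462 + 1/(-7286) = 1462 - 1/7286 = 10652131/7286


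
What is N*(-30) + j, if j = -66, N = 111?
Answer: -3396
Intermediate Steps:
N*(-30) + j = 111*(-30) - 66 = -3330 - 66 = -3396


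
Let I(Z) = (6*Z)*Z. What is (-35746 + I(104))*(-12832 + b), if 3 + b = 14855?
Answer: 58883000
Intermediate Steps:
b = 14852 (b = -3 + 14855 = 14852)
I(Z) = 6*Z²
(-35746 + I(104))*(-12832 + b) = (-35746 + 6*104²)*(-12832 + 14852) = (-35746 + 6*10816)*2020 = (-35746 + 64896)*2020 = 29150*2020 = 58883000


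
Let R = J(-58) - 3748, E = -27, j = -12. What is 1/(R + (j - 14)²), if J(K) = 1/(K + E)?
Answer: -85/261121 ≈ -0.00032552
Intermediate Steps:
J(K) = 1/(-27 + K) (J(K) = 1/(K - 27) = 1/(-27 + K))
R = -318581/85 (R = 1/(-27 - 58) - 3748 = 1/(-85) - 3748 = -1/85 - 3748 = -318581/85 ≈ -3748.0)
1/(R + (j - 14)²) = 1/(-318581/85 + (-12 - 14)²) = 1/(-318581/85 + (-26)²) = 1/(-318581/85 + 676) = 1/(-261121/85) = -85/261121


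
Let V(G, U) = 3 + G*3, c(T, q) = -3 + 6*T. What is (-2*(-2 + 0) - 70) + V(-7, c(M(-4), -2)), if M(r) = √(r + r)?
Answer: -84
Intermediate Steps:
M(r) = √2*√r (M(r) = √(2*r) = √2*√r)
V(G, U) = 3 + 3*G
(-2*(-2 + 0) - 70) + V(-7, c(M(-4), -2)) = (-2*(-2 + 0) - 70) + (3 + 3*(-7)) = (-2*(-2) - 70) + (3 - 21) = (4 - 70) - 18 = -66 - 18 = -84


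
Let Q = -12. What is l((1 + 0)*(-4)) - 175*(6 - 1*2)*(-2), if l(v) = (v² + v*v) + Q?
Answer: 1420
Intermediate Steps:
l(v) = -12 + 2*v² (l(v) = (v² + v*v) - 12 = (v² + v²) - 12 = 2*v² - 12 = -12 + 2*v²)
l((1 + 0)*(-4)) - 175*(6 - 1*2)*(-2) = (-12 + 2*((1 + 0)*(-4))²) - 175*(6 - 1*2)*(-2) = (-12 + 2*(1*(-4))²) - 175*(6 - 2)*(-2) = (-12 + 2*(-4)²) - 700*(-2) = (-12 + 2*16) - 175*(-8) = (-12 + 32) + 1400 = 20 + 1400 = 1420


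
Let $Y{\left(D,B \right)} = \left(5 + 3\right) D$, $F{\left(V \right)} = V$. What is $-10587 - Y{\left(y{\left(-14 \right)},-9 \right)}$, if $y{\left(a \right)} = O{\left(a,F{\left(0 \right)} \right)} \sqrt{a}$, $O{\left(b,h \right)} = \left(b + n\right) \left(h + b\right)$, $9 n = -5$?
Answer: $-10587 - \frac{14672 i \sqrt{14}}{9} \approx -10587.0 - 6099.7 i$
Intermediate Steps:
$n = - \frac{5}{9}$ ($n = \frac{1}{9} \left(-5\right) = - \frac{5}{9} \approx -0.55556$)
$O{\left(b,h \right)} = \left(- \frac{5}{9} + b\right) \left(b + h\right)$ ($O{\left(b,h \right)} = \left(b - \frac{5}{9}\right) \left(h + b\right) = \left(- \frac{5}{9} + b\right) \left(b + h\right)$)
$y{\left(a \right)} = \sqrt{a} \left(a^{2} - \frac{5 a}{9}\right)$ ($y{\left(a \right)} = \left(a^{2} - \frac{5 a}{9} - 0 + a 0\right) \sqrt{a} = \left(a^{2} - \frac{5 a}{9} + 0 + 0\right) \sqrt{a} = \left(a^{2} - \frac{5 a}{9}\right) \sqrt{a} = \sqrt{a} \left(a^{2} - \frac{5 a}{9}\right)$)
$Y{\left(D,B \right)} = 8 D$
$-10587 - Y{\left(y{\left(-14 \right)},-9 \right)} = -10587 - 8 \left(-14\right)^{\frac{3}{2}} \left(- \frac{5}{9} - 14\right) = -10587 - 8 - 14 i \sqrt{14} \left(- \frac{131}{9}\right) = -10587 - 8 \frac{1834 i \sqrt{14}}{9} = -10587 - \frac{14672 i \sqrt{14}}{9}$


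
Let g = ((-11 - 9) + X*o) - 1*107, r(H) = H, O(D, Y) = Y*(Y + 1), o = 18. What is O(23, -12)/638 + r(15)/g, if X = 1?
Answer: 219/3161 ≈ 0.069282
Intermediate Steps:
O(D, Y) = Y*(1 + Y)
g = -109 (g = ((-11 - 9) + 1*18) - 1*107 = (-20 + 18) - 107 = -2 - 107 = -109)
O(23, -12)/638 + r(15)/g = -12*(1 - 12)/638 + 15/(-109) = -12*(-11)*(1/638) + 15*(-1/109) = 132*(1/638) - 15/109 = 6/29 - 15/109 = 219/3161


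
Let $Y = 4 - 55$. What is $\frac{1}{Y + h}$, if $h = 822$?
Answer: $\frac{1}{771} \approx 0.001297$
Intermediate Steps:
$Y = -51$ ($Y = 4 - 55 = -51$)
$\frac{1}{Y + h} = \frac{1}{-51 + 822} = \frac{1}{771}$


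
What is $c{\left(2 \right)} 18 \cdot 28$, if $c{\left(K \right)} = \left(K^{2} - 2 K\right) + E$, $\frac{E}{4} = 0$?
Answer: $0$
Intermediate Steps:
$E = 0$ ($E = 4 \cdot 0 = 0$)
$c{\left(K \right)} = K^{2} - 2 K$ ($c{\left(K \right)} = \left(K^{2} - 2 K\right) + 0 = K^{2} - 2 K$)
$c{\left(2 \right)} 18 \cdot 28 = 2 \left(-2 + 2\right) 18 \cdot 28 = 2 \cdot 0 \cdot 18 \cdot 28 = 0 \cdot 18 \cdot 28 = 0 \cdot 28 = 0$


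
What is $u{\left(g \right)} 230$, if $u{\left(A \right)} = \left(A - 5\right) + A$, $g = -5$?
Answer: $-3450$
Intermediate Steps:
$u{\left(A \right)} = -5 + 2 A$ ($u{\left(A \right)} = \left(-5 + A\right) + A = -5 + 2 A$)
$u{\left(g \right)} 230 = \left(-5 + 2 \left(-5\right)\right) 230 = \left(-5 - 10\right) 230 = \left(-15\right) 230 = -3450$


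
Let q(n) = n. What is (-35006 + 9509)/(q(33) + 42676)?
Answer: -25497/42709 ≈ -0.59699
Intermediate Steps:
(-35006 + 9509)/(q(33) + 42676) = (-35006 + 9509)/(33 + 42676) = -25497/42709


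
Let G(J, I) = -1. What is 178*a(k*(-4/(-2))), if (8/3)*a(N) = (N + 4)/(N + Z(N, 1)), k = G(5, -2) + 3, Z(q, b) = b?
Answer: 534/5 ≈ 106.80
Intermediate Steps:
k = 2 (k = -1 + 3 = 2)
a(N) = 3*(4 + N)/(8*(1 + N)) (a(N) = 3*((N + 4)/(N + 1))/8 = 3*((4 + N)/(1 + N))/8 = 3*(4 + N)/(8*(1 + N)))
178*a(k*(-4/(-2))) = 178*(3*(4 + 2*(-4/(-2)))/(8*(1 + 2*(-4/(-2))))) = 178*(3*(4 + 2*(-4*(-1/2)))/(8*(1 + 2*(-4*(-1/2))))) = 178*(3*(4 + 2*2)/(8*(1 + 2*2))) = 178*(3*(4 + 4)/(8*(1 + 4))) = 178*((3/8)*8/5) = 178*((3/8)*(1/5)*8) = 178*(3/5) = 534/5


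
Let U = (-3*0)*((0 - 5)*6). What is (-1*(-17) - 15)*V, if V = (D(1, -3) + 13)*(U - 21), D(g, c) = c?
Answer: -420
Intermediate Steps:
U = 0 (U = 0*(-5*6) = 0*(-30) = 0)
V = -210 (V = (-3 + 13)*(0 - 21) = 10*(-21) = -210)
(-1*(-17) - 15)*V = (-1*(-17) - 15)*(-210) = (17 - 15)*(-210) = 2*(-210) = -420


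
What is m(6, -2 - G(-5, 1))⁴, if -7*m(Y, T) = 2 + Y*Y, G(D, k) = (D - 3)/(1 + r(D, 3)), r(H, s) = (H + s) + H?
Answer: 2085136/2401 ≈ 868.44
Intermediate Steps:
r(H, s) = s + 2*H
G(D, k) = (-3 + D)/(4 + 2*D) (G(D, k) = (D - 3)/(1 + (3 + 2*D)) = (-3 + D)/(4 + 2*D))
m(Y, T) = -2/7 - Y²/7 (m(Y, T) = -(2 + Y*Y)/7 = -(2 + Y²)/7 = -2/7 - Y²/7)
m(6, -2 - G(-5, 1))⁴ = (-2/7 - ⅐*6²)⁴ = (-2/7 - ⅐*36)⁴ = (-2/7 - 36/7)⁴ = (-38/7)⁴ = 2085136/2401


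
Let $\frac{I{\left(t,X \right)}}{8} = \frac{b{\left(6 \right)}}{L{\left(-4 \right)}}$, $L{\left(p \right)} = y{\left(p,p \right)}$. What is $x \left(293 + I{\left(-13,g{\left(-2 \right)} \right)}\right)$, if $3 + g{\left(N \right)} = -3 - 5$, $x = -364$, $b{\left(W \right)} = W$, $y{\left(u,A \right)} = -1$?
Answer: $-89180$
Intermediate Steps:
$L{\left(p \right)} = -1$
$g{\left(N \right)} = -11$ ($g{\left(N \right)} = -3 - 8 = -11$)
$I{\left(t,X \right)} = -48$ ($I{\left(t,X \right)} = 8 \frac{6}{-1} = 8 \cdot 6 \left(-1\right) = 8 \left(-6\right) = -48$)
$x \left(293 + I{\left(-13,g{\left(-2 \right)} \right)}\right) = - 364 \left(293 - 48\right) = \left(-364\right) 245 = -89180$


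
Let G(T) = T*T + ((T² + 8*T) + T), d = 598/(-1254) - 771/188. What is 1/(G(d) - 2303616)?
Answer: -6947375688/16004080835316185 ≈ -4.3410e-7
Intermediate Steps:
d = -539629/117876 (d = 598*(-1/1254) - 771*1/188 = -299/627 - 771/188 = -539629/117876 ≈ -4.5779)
G(T) = 2*T² + 9*T (G(T) = T² + (T² + 9*T) = 2*T² + 9*T)
1/(G(d) - 2303616) = 1/(-539629*(9 + 2*(-539629/117876))/117876 - 2303616) = 1/(-539629*(9 - 539629/58938)/117876 - 2303616) = 1/(-539629/117876*(-9187/58938) - 2303616) = 1/(4957571623/6947375688 - 2303616) = 1/(-16004080835316185/6947375688) = -6947375688/16004080835316185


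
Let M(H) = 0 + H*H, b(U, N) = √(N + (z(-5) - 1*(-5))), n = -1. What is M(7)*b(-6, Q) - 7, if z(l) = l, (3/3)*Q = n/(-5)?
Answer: -7 + 49*√5/5 ≈ 14.913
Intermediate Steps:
Q = ⅕ (Q = -1/(-5) = -1*(-⅕) = ⅕ ≈ 0.20000)
b(U, N) = √N (b(U, N) = √(N + (-5 - 1*(-5))) = √(N + (-5 + 5)) = √(N + 0) = √N)
M(H) = H² (M(H) = 0 + H² = H²)
M(7)*b(-6, Q) - 7 = 7²*√(⅕) - 7 = 49*(√5/5) - 7 = 49*√5/5 - 7 = -7 + 49*√5/5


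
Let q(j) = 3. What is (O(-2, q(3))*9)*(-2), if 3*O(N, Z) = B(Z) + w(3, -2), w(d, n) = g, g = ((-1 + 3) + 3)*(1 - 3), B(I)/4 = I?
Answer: -12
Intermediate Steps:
B(I) = 4*I
g = -10 (g = (2 + 3)*(-2) = 5*(-2) = -10)
w(d, n) = -10
O(N, Z) = -10/3 + 4*Z/3 (O(N, Z) = (4*Z - 10)/3 = (-10 + 4*Z)/3 = -10/3 + 4*Z/3)
(O(-2, q(3))*9)*(-2) = ((-10/3 + (4/3)*3)*9)*(-2) = ((-10/3 + 4)*9)*(-2) = ((⅔)*9)*(-2) = 6*(-2) = -12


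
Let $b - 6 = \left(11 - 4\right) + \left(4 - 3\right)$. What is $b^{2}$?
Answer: $196$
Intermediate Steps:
$b = 14$ ($b = 6 + \left(\left(11 - 4\right) + \left(4 - 3\right)\right) = 6 + \left(7 + \left(4 - 3\right)\right) = 6 + \left(7 + 1\right) = 6 + 8 = 14$)
$b^{2} = 14^{2} = 196$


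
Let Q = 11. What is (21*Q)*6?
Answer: 1386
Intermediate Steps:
(21*Q)*6 = (21*11)*6 = 231*6 = 1386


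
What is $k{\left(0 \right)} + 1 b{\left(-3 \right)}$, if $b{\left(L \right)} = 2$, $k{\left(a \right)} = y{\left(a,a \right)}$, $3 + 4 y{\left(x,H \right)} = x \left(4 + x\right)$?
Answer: $\frac{5}{4} \approx 1.25$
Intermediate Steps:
$y{\left(x,H \right)} = - \frac{3}{4} + \frac{x \left(4 + x\right)}{4}$
$k{\left(a \right)} = - \frac{3}{4} + a + \frac{a^{2}}{4}$
$k{\left(0 \right)} + 1 b{\left(-3 \right)} = \left(- \frac{3}{4} + 0 + \frac{0^{2}}{4}\right) + 1 \cdot 2 = \left(- \frac{3}{4} + 0 + \frac{1}{4} \cdot 0\right) + 2 = \left(- \frac{3}{4} + 0 + 0\right) + 2 = - \frac{3}{4} + 2 = \frac{5}{4}$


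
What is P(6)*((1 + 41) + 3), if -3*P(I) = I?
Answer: -90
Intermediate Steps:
P(I) = -I/3
P(6)*((1 + 41) + 3) = (-1/3*6)*((1 + 41) + 3) = -2*(42 + 3) = -2*45 = -90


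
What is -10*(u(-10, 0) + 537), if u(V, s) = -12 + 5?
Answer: -5300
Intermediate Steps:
u(V, s) = -7
-10*(u(-10, 0) + 537) = -10*(-7 + 537) = -10*530 = -5300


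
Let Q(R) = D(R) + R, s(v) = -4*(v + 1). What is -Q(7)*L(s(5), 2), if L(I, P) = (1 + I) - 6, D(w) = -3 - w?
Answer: -87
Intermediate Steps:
s(v) = -4 - 4*v (s(v) = -4*(1 + v) = -4 - 4*v)
Q(R) = -3 (Q(R) = (-3 - R) + R = -3)
L(I, P) = -5 + I
-Q(7)*L(s(5), 2) = -(-3)*(-5 + (-4 - 4*5)) = -(-3)*(-5 + (-4 - 20)) = -(-3)*(-5 - 24) = -(-3)*(-29) = -1*87 = -87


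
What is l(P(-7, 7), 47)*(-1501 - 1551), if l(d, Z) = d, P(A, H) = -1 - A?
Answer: -18312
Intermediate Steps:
l(P(-7, 7), 47)*(-1501 - 1551) = (-1 - 1*(-7))*(-1501 - 1551) = (-1 + 7)*(-3052) = 6*(-3052) = -18312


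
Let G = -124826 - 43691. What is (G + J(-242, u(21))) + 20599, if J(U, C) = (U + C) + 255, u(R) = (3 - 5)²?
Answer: -147901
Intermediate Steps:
G = -168517
u(R) = 4 (u(R) = (-2)² = 4)
J(U, C) = 255 + C + U (J(U, C) = (C + U) + 255 = 255 + C + U)
(G + J(-242, u(21))) + 20599 = (-168517 + (255 + 4 - 242)) + 20599 = (-168517 + 17) + 20599 = -168500 + 20599 = -147901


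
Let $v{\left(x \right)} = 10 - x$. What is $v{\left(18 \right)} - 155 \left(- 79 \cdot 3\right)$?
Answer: $36727$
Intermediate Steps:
$v{\left(18 \right)} - 155 \left(- 79 \cdot 3\right) = \left(10 - 18\right) - 155 \left(- 79 \cdot 3\right) = \left(10 - 18\right) - 155 \left(\left(-1\right) 237\right) = -8 - -36735 = -8 + 36735 = 36727$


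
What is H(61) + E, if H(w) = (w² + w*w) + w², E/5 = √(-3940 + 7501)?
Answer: 11163 + 5*√3561 ≈ 11461.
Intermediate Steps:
E = 5*√3561 (E = 5*√(-3940 + 7501) = 5*√3561 ≈ 298.37)
H(w) = 3*w² (H(w) = (w² + w²) + w² = 2*w² + w² = 3*w²)
H(61) + E = 3*61² + 5*√3561 = 3*3721 + 5*√3561 = 11163 + 5*√3561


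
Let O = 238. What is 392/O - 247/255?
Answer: 173/255 ≈ 0.67843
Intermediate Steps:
392/O - 247/255 = 392/238 - 247/255 = 392*(1/238) - 247*1/255 = 28/17 - 247/255 = 173/255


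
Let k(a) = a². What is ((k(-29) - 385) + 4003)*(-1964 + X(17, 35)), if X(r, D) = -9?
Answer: -8797607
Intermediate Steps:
((k(-29) - 385) + 4003)*(-1964 + X(17, 35)) = (((-29)² - 385) + 4003)*(-1964 - 9) = ((841 - 385) + 4003)*(-1973) = (456 + 4003)*(-1973) = 4459*(-1973) = -8797607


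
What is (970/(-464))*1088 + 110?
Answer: -62770/29 ≈ -2164.5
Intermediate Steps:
(970/(-464))*1088 + 110 = (970*(-1/464))*1088 + 110 = -485/232*1088 + 110 = -65960/29 + 110 = -62770/29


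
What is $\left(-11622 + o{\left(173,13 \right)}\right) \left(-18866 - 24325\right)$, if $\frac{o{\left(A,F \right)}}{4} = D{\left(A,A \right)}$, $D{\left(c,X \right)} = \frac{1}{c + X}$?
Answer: $\frac{86839997364}{173} \approx 5.0197 \cdot 10^{8}$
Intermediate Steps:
$D{\left(c,X \right)} = \frac{1}{X + c}$
$o{\left(A,F \right)} = \frac{2}{A}$ ($o{\left(A,F \right)} = \frac{4}{A + A} = \frac{4}{2 A} = 4 \frac{1}{2 A} = \frac{2}{A}$)
$\left(-11622 + o{\left(173,13 \right)}\right) \left(-18866 - 24325\right) = \left(-11622 + \frac{2}{173}\right) \left(-18866 - 24325\right) = \left(-11622 + 2 \cdot \frac{1}{173}\right) \left(-43191\right) = \left(-11622 + \frac{2}{173}\right) \left(-43191\right) = \left(- \frac{2010604}{173}\right) \left(-43191\right) = \frac{86839997364}{173}$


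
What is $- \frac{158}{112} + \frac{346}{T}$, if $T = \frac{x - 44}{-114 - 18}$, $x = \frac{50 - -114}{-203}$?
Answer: $\frac{21603363}{21224} \approx 1017.9$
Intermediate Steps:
$x = - \frac{164}{203}$ ($x = \left(50 + 114\right) \left(- \frac{1}{203}\right) = 164 \left(- \frac{1}{203}\right) = - \frac{164}{203} \approx -0.80788$)
$T = \frac{758}{2233}$ ($T = \frac{- \frac{164}{203} - 44}{-114 - 18} = - \frac{9096}{203 \left(-132\right)} = \left(- \frac{9096}{203}\right) \left(- \frac{1}{132}\right) = \frac{758}{2233} \approx 0.33945$)
$- \frac{158}{112} + \frac{346}{T} = - \frac{158}{112} + \frac{346}{\frac{758}{2233}} = \left(-158\right) \frac{1}{112} + 346 \cdot \frac{2233}{758} = - \frac{79}{56} + \frac{386309}{379} = \frac{21603363}{21224}$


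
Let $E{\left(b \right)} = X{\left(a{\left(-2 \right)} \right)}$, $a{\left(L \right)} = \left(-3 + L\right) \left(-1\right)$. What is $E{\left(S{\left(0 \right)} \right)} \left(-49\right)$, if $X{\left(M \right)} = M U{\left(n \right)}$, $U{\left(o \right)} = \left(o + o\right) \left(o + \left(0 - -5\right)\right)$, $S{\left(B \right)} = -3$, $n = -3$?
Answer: $2940$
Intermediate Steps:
$a{\left(L \right)} = 3 - L$
$U{\left(o \right)} = 2 o \left(5 + o\right)$ ($U{\left(o \right)} = 2 o \left(o + \left(0 + 5\right)\right) = 2 o \left(o + 5\right) = 2 o \left(5 + o\right)$)
$X{\left(M \right)} = - 12 M$ ($X{\left(M \right)} = M 2 \left(-3\right) \left(5 - 3\right) = M 2 \left(-3\right) 2 = M \left(-12\right) = - 12 M$)
$E{\left(b \right)} = -60$ ($E{\left(b \right)} = - 12 \left(3 - -2\right) = - 12 \left(3 + 2\right) = \left(-12\right) 5 = -60$)
$E{\left(S{\left(0 \right)} \right)} \left(-49\right) = \left(-60\right) \left(-49\right) = 2940$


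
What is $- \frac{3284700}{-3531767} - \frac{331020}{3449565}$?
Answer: $\frac{225815569848}{270734662919} \approx 0.83408$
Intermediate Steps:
$- \frac{3284700}{-3531767} - \frac{331020}{3449565} = \left(-3284700\right) \left(- \frac{1}{3531767}\right) - \frac{7356}{76657} = \frac{3284700}{3531767} - \frac{7356}{76657} = \frac{225815569848}{270734662919}$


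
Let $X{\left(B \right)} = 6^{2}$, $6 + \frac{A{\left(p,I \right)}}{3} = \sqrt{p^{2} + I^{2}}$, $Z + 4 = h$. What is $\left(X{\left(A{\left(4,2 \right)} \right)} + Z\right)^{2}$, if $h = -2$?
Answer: $900$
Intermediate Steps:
$Z = -6$ ($Z = -4 - 2 = -6$)
$A{\left(p,I \right)} = -18 + 3 \sqrt{I^{2} + p^{2}}$ ($A{\left(p,I \right)} = -18 + 3 \sqrt{p^{2} + I^{2}} = -18 + 3 \sqrt{I^{2} + p^{2}}$)
$X{\left(B \right)} = 36$
$\left(X{\left(A{\left(4,2 \right)} \right)} + Z\right)^{2} = \left(36 - 6\right)^{2} = 30^{2} = 900$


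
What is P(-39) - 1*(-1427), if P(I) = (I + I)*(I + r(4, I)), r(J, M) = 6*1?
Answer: 4001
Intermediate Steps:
r(J, M) = 6
P(I) = 2*I*(6 + I) (P(I) = (I + I)*(I + 6) = (2*I)*(6 + I) = 2*I*(6 + I))
P(-39) - 1*(-1427) = 2*(-39)*(6 - 39) - 1*(-1427) = 2*(-39)*(-33) + 1427 = 2574 + 1427 = 4001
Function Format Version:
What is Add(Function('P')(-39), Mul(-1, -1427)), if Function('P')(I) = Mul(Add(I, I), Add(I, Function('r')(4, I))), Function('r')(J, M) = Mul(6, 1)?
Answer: 4001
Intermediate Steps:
Function('r')(J, M) = 6
Function('P')(I) = Mul(2, I, Add(6, I)) (Function('P')(I) = Mul(Add(I, I), Add(I, 6)) = Mul(Mul(2, I), Add(6, I)) = Mul(2, I, Add(6, I)))
Add(Function('P')(-39), Mul(-1, -1427)) = Add(Mul(2, -39, Add(6, -39)), Mul(-1, -1427)) = Add(Mul(2, -39, -33), 1427) = Add(2574, 1427) = 4001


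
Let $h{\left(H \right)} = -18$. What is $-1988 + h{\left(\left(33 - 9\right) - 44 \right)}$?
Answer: $-2006$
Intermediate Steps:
$-1988 + h{\left(\left(33 - 9\right) - 44 \right)} = -1988 - 18 = -2006$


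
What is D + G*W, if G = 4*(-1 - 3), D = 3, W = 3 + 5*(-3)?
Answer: 195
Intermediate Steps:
W = -12 (W = 3 - 15 = -12)
G = -16 (G = 4*(-4) = -16)
D + G*W = 3 - 16*(-12) = 3 + 192 = 195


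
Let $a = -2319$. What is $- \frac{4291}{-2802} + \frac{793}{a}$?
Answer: $\frac{2576281}{2165946} \approx 1.1894$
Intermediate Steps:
$- \frac{4291}{-2802} + \frac{793}{a} = - \frac{4291}{-2802} + \frac{793}{-2319} = \left(-4291\right) \left(- \frac{1}{2802}\right) + 793 \left(- \frac{1}{2319}\right) = \frac{4291}{2802} - \frac{793}{2319} = \frac{2576281}{2165946}$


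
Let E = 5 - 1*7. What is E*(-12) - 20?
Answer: 4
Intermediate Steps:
E = -2 (E = 5 - 7 = -2)
E*(-12) - 20 = -2*(-12) - 20 = 24 - 20 = 4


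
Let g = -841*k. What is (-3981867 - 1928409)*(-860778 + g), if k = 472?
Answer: 7433531433480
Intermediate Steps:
g = -396952 (g = -841*472 = -396952)
(-3981867 - 1928409)*(-860778 + g) = (-3981867 - 1928409)*(-860778 - 396952) = -5910276*(-1257730) = 7433531433480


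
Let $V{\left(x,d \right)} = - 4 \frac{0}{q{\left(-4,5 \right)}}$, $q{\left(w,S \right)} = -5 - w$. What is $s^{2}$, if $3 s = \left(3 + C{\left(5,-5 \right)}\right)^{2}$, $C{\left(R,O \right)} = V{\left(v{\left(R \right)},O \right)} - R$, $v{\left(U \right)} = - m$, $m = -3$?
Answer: $\frac{16}{9} \approx 1.7778$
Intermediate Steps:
$v{\left(U \right)} = 3$ ($v{\left(U \right)} = \left(-1\right) \left(-3\right) = 3$)
$V{\left(x,d \right)} = 0$ ($V{\left(x,d \right)} = - 4 \frac{0}{-5 - -4} = - 4 \frac{0}{-5 + 4} = - 4 \frac{0}{-1} = - 4 \cdot 0 \left(-1\right) = \left(-4\right) 0 = 0$)
$C{\left(R,O \right)} = - R$ ($C{\left(R,O \right)} = 0 - R = - R$)
$s = \frac{4}{3}$ ($s = \frac{\left(3 - 5\right)^{2}}{3} = \frac{\left(-2\right)^{2}}{3} = \frac{1}{3} \cdot 4 = \frac{4}{3} \approx 1.3333$)
$s^{2} = \left(\frac{4}{3}\right)^{2} = \frac{16}{9}$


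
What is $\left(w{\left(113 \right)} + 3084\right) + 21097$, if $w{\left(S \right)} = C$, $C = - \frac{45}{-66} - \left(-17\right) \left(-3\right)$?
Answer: $\frac{530875}{22} \approx 24131.0$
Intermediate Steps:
$C = - \frac{1107}{22}$ ($C = \left(-45\right) \left(- \frac{1}{66}\right) - 51 = \frac{15}{22} - 51 = - \frac{1107}{22} \approx -50.318$)
$w{\left(S \right)} = - \frac{1107}{22}$
$\left(w{\left(113 \right)} + 3084\right) + 21097 = \left(- \frac{1107}{22} + 3084\right) + 21097 = \frac{66741}{22} + 21097 = \frac{530875}{22}$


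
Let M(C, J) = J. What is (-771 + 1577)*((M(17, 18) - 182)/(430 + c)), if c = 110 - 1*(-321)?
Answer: -3224/21 ≈ -153.52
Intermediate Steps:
c = 431 (c = 110 + 321 = 431)
(-771 + 1577)*((M(17, 18) - 182)/(430 + c)) = (-771 + 1577)*((18 - 182)/(430 + 431)) = 806*(-164/861) = 806*(-164*1/861) = 806*(-4/21) = -3224/21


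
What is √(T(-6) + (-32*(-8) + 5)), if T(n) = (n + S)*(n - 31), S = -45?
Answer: 2*√537 ≈ 46.346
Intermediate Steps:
T(n) = (-45 + n)*(-31 + n) (T(n) = (n - 45)*(n - 31) = (-45 + n)*(-31 + n))
√(T(-6) + (-32*(-8) + 5)) = √((1395 + (-6)² - 76*(-6)) + (-32*(-8) + 5)) = √((1395 + 36 + 456) + (256 + 5)) = √(1887 + 261) = √2148 = 2*√537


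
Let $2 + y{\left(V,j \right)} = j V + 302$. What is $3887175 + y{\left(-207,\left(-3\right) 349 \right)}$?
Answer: $4104204$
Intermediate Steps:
$y{\left(V,j \right)} = 300 + V j$ ($y{\left(V,j \right)} = -2 + \left(j V + 302\right) = -2 + \left(V j + 302\right) = -2 + \left(302 + V j\right) = 300 + V j$)
$3887175 + y{\left(-207,\left(-3\right) 349 \right)} = 3887175 - \left(-300 + 207 \left(\left(-3\right) 349\right)\right) = 3887175 + \left(300 - -216729\right) = 3887175 + \left(300 + 216729\right) = 3887175 + 217029 = 4104204$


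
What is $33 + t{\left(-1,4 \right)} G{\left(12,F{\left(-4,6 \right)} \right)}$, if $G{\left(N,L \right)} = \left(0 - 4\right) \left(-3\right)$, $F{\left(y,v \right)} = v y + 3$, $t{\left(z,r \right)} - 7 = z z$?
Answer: $129$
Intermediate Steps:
$t{\left(z,r \right)} = 7 + z^{2}$ ($t{\left(z,r \right)} = 7 + z z = 7 + z^{2}$)
$F{\left(y,v \right)} = 3 + v y$
$G{\left(N,L \right)} = 12$ ($G{\left(N,L \right)} = \left(-4\right) \left(-3\right) = 12$)
$33 + t{\left(-1,4 \right)} G{\left(12,F{\left(-4,6 \right)} \right)} = 33 + \left(7 + \left(-1\right)^{2}\right) 12 = 33 + \left(7 + 1\right) 12 = 33 + 8 \cdot 12 = 33 + 96 = 129$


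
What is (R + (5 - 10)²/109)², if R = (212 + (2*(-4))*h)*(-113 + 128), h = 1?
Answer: 111265609225/11881 ≈ 9.3650e+6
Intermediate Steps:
R = 3060 (R = (212 + (2*(-4))*1)*(-113 + 128) = (212 - 8*1)*15 = (212 - 8)*15 = 204*15 = 3060)
(R + (5 - 10)²/109)² = (3060 + (5 - 10)²/109)² = (3060 + (-5)²*(1/109))² = (3060 + 25*(1/109))² = (3060 + 25/109)² = (333565/109)² = 111265609225/11881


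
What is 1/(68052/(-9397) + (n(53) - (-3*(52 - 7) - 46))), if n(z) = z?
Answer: 9397/2130846 ≈ 0.0044100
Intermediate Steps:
1/(68052/(-9397) + (n(53) - (-3*(52 - 7) - 46))) = 1/(68052/(-9397) + (53 - (-3*(52 - 7) - 46))) = 1/(68052*(-1/9397) + (53 - (-3*45 - 46))) = 1/(-68052/9397 + (53 - (-135 - 46))) = 1/(-68052/9397 + (53 - 1*(-181))) = 1/(-68052/9397 + (53 + 181)) = 1/(-68052/9397 + 234) = 1/(2130846/9397) = 9397/2130846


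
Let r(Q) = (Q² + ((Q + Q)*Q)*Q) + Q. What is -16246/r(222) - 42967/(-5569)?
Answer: 471122334580/61068545769 ≈ 7.7146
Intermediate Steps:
r(Q) = Q + Q² + 2*Q³ (r(Q) = (Q² + ((2*Q)*Q)*Q) + Q = (Q² + (2*Q²)*Q) + Q = (Q² + 2*Q³) + Q = Q + Q² + 2*Q³)
-16246/r(222) - 42967/(-5569) = -16246*1/(222*(1 + 222 + 2*222²)) - 42967/(-5569) = -16246*1/(222*(1 + 222 + 2*49284)) - 42967*(-1/5569) = -16246*1/(222*(1 + 222 + 98568)) + 42967/5569 = -16246/(222*98791) + 42967/5569 = -16246/21931602 + 42967/5569 = -16246*1/21931602 + 42967/5569 = -8123/10965801 + 42967/5569 = 471122334580/61068545769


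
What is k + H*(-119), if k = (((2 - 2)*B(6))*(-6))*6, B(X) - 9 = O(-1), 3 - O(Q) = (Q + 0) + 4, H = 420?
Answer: -49980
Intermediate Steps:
O(Q) = -1 - Q (O(Q) = 3 - ((Q + 0) + 4) = 3 - (Q + 4) = 3 - (4 + Q) = 3 + (-4 - Q) = -1 - Q)
B(X) = 9 (B(X) = 9 + (-1 - 1*(-1)) = 9 + (-1 + 1) = 9 + 0 = 9)
k = 0 (k = (((2 - 2)*9)*(-6))*6 = ((0*9)*(-6))*6 = (0*(-6))*6 = 0*6 = 0)
k + H*(-119) = 0 + 420*(-119) = 0 - 49980 = -49980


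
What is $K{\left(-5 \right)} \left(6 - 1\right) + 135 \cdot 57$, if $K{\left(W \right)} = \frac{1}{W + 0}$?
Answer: $7694$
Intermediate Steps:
$K{\left(W \right)} = \frac{1}{W}$
$K{\left(-5 \right)} \left(6 - 1\right) + 135 \cdot 57 = \frac{6 - 1}{-5} + 135 \cdot 57 = \left(- \frac{1}{5}\right) 5 + 7695 = -1 + 7695 = 7694$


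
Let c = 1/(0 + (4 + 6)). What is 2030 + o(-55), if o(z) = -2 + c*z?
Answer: 4045/2 ≈ 2022.5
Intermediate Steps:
c = ⅒ (c = 1/(0 + 10) = 1/10 = ⅒ ≈ 0.10000)
o(z) = -2 + z/10
2030 + o(-55) = 2030 + (-2 + (⅒)*(-55)) = 2030 + (-2 - 11/2) = 2030 - 15/2 = 4045/2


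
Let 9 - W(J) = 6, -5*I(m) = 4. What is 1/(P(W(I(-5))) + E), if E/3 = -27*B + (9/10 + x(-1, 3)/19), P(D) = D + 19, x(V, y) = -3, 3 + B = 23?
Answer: -190/303197 ≈ -0.00062666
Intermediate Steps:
B = 20 (B = -3 + 23 = 20)
I(m) = -⅘ (I(m) = -⅕*4 = -⅘)
W(J) = 3 (W(J) = 9 - 1*6 = 9 - 6 = 3)
P(D) = 19 + D
E = -307377/190 (E = 3*(-27*20 + (9/10 - 3/19)) = 3*(-540 + (9*(⅒) - 3*1/19)) = 3*(-540 + (9/10 - 3/19)) = 3*(-540 + 141/190) = 3*(-102459/190) = -307377/190 ≈ -1617.8)
1/(P(W(I(-5))) + E) = 1/((19 + 3) - 307377/190) = 1/(22 - 307377/190) = 1/(-303197/190) = -190/303197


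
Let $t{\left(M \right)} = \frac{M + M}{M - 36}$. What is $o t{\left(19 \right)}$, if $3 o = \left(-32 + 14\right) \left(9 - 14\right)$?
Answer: $- \frac{1140}{17} \approx -67.059$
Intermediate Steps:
$t{\left(M \right)} = \frac{2 M}{-36 + M}$
$o = 30$ ($o = \frac{\left(-32 + 14\right) \left(9 - 14\right)}{3} = \frac{\left(-18\right) \left(-5\right)}{3} = \frac{1}{3} \cdot 90 = 30$)
$o t{\left(19 \right)} = 30 \cdot 2 \cdot 19 \frac{1}{-36 + 19} = 30 \cdot 2 \cdot 19 \frac{1}{-17} = 30 \cdot 2 \cdot 19 \left(- \frac{1}{17}\right) = 30 \left(- \frac{38}{17}\right) = - \frac{1140}{17}$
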